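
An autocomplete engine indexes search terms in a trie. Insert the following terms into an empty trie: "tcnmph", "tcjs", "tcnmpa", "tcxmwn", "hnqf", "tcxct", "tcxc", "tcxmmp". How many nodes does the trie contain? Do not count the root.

21

Trie structure (* marks end of a word):
(root)
├─ h
│  └─ n
│     └─ q
│        └─ f *
└─ t
   └─ c
      ├─ j
      │  └─ s *
      ├─ n
      │  └─ m
      │     └─ p
      │        ├─ a *
      │        └─ h *
      └─ x
         ├─ c *
         │  └─ t *
         └─ m
            ├─ m
            │  └─ p *
            └─ w
               └─ n *
Counting every labelled node above: 21.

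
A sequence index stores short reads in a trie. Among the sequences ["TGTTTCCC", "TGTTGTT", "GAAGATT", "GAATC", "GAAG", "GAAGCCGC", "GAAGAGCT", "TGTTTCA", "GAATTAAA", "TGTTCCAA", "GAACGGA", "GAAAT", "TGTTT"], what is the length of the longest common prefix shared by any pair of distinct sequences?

The deepest shared node is where two words last agree before diverging.
"TGTTTCA" and "TGTTTCCC" agree on "TGTTTC" (6 characters) before diverging; nothing deeper is shared.
Longest shared-prefix length: 6

6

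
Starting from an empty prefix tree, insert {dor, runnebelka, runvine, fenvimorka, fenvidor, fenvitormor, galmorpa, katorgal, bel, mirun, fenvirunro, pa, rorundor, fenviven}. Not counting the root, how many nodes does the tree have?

77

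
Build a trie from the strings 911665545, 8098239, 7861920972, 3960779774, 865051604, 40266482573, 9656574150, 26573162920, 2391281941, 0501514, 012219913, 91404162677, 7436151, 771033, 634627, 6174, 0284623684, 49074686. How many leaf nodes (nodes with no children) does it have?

Leaves are exactly the stored words that no other stored word extends.
Those words: "012219913", "0284623684", "0501514", "2391281941", "26573162920", "3960779774", "40266482573", "49074686", "6174", "634627", "7436151", "771033", "7861920972", "8098239", "865051604", "911665545", "91404162677", "9656574150"
Leaf count: 18

18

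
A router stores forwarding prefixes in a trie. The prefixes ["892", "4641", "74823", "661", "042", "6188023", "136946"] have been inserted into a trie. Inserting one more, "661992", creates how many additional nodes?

3

"661" is already a path in the trie; the remaining "992" must be added.
Each of the 3 remaining characters creates one node.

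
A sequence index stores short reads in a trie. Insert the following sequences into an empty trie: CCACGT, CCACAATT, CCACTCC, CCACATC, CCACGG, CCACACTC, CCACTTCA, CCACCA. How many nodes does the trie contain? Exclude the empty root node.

Trace insertions, counting only characters that open a new branch:
  "CCACGT" → 6 new (C, C, A, C, G, T)
  "CCACAATT" → prefix "CCAC" already present; 4 new (A, A, T, T)
  "CCACTCC" → prefix "CCAC" already present; 3 new (T, C, C)
  "CCACATC" → prefix "CCACA" already present; 2 new (T, C)
  "CCACGG" → prefix "CCACG" already present; 1 new (G)
  "CCACACTC" → prefix "CCACA" already present; 3 new (C, T, C)
  "CCACTTCA" → prefix "CCACT" already present; 3 new (T, C, A)
  "CCACCA" → prefix "CCAC" already present; 2 new (C, A)
Total nodes = 6 + 4 + 3 + 2 + 1 + 3 + 3 + 2 = 24

24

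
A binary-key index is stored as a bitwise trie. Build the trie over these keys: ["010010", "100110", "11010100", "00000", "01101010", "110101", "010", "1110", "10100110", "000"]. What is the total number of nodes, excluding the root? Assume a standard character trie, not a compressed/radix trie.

37

Insert word by word; a character creates a node only if that edge doesn't already exist:
  "010010" → 6 new (0, 1, 0, 0, 1, 0)
  "100110" → 6 new (1, 0, 0, 1, 1, 0)
  "11010100" → prefix "1" already present; 7 new (1, 0, 1, 0, 1, 0, 0)
  "00000" → prefix "0" already present; 4 new (0, 0, 0, 0)
  "01101010" → prefix "01" already present; 6 new (1, 0, 1, 0, 1, 0)
  "110101" → prefix "110101" already present; 0 new (none)
  "010" → prefix "010" already present; 0 new (none)
  "1110" → prefix "11" already present; 2 new (1, 0)
  "10100110" → prefix "10" already present; 6 new (1, 0, 0, 1, 1, 0)
  "000" → prefix "000" already present; 0 new (none)
Total nodes = 6 + 6 + 7 + 4 + 6 + 0 + 0 + 2 + 6 + 0 = 37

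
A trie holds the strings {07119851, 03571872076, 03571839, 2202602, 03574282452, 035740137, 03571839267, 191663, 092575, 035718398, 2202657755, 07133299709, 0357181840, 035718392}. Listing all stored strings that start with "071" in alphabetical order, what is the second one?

07133299709

DFS of the "071" subtree visits, in order: "07119851", "07133299709"
Position 2: 07133299709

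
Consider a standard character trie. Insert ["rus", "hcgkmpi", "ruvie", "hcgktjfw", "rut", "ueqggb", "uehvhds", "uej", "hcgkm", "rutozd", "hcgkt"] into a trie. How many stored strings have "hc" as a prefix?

4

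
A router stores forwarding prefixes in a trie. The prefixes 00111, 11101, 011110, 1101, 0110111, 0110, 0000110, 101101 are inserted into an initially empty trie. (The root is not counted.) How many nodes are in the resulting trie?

31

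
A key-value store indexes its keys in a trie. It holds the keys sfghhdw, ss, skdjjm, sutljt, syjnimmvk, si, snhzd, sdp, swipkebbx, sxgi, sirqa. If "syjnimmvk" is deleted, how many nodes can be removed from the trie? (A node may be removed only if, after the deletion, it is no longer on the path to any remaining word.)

8

After clearing the end-marker at "syjnimmvk", prune upward until reaching a node still needed by another word.
The suffix "yjnimmvk" (8 nodes) is used only by "syjnimmvk"; the node for "s" still has the child "f", so pruning stops there.
Nodes removed: 8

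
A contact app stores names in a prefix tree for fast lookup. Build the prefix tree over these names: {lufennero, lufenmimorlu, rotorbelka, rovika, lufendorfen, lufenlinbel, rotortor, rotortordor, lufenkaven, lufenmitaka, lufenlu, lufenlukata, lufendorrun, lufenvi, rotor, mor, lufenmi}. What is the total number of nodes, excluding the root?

Insert word by word; a character creates a node only if that edge doesn't already exist:
  "lufennero" → 9 new (l, u, f, e, n, n, e, r, o)
  "lufenmimorlu" → prefix "lufen" already present; 7 new (m, i, m, o, r, l, u)
  "rotorbelka" → 10 new (r, o, t, o, r, b, e, l, k, a)
  "rovika" → prefix "ro" already present; 4 new (v, i, k, a)
  "lufendorfen" → prefix "lufen" already present; 6 new (d, o, r, f, e, n)
  "lufenlinbel" → prefix "lufen" already present; 6 new (l, i, n, b, e, l)
  "rotortor" → prefix "rotor" already present; 3 new (t, o, r)
  "rotortordor" → prefix "rotortor" already present; 3 new (d, o, r)
  "lufenkaven" → prefix "lufen" already present; 5 new (k, a, v, e, n)
  "lufenmitaka" → prefix "lufenmi" already present; 4 new (t, a, k, a)
  "lufenlu" → prefix "lufenl" already present; 1 new (u)
  "lufenlukata" → prefix "lufenlu" already present; 4 new (k, a, t, a)
  "lufendorrun" → prefix "lufendor" already present; 3 new (r, u, n)
  "lufenvi" → prefix "lufen" already present; 2 new (v, i)
  "rotor" → prefix "rotor" already present; 0 new (none)
  "mor" → 3 new (m, o, r)
  "lufenmi" → prefix "lufenmi" already present; 0 new (none)
Total nodes = 9 + 7 + 10 + 4 + 6 + 6 + 3 + 3 + 5 + 4 + 1 + 4 + 3 + 2 + 0 + 3 + 0 = 70

70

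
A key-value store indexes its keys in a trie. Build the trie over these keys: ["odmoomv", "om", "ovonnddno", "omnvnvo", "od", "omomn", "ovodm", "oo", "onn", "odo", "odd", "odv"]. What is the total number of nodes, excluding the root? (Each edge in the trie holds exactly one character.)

32

Count nodes per top-level branch (shared prefixes stored once):
  'o'-branch (od, odd, odmoomv, odo, odv, om, omnvnvo, omomn, onn, oo, ovodm, ovonnddno): 32 nodes
Sum: 32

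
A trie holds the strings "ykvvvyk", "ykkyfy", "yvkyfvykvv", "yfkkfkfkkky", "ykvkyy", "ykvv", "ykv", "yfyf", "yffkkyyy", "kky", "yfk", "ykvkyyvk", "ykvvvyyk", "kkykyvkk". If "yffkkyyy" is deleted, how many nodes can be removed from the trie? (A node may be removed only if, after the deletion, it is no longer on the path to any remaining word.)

After clearing the end-marker at "yffkkyyy", prune upward until reaching a node still needed by another word.
The suffix "fkkyyy" (6 nodes) is used only by "yffkkyyy"; the node for "yf" still has the child "k", so pruning stops there.
Nodes removed: 6

6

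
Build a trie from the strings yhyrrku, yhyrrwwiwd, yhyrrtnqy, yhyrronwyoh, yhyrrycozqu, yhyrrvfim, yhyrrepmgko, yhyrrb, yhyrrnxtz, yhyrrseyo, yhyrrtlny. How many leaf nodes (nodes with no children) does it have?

11

A leaf is a node with no children — equivalently, the end of a word that is not a proper prefix of any other stored word.
Those words: "yhyrrb", "yhyrrepmgko", "yhyrrku", "yhyrrnxtz", "yhyrronwyoh", "yhyrrseyo", "yhyrrtlny", "yhyrrtnqy", "yhyrrvfim", "yhyrrwwiwd", "yhyrrycozqu"
Leaf count: 11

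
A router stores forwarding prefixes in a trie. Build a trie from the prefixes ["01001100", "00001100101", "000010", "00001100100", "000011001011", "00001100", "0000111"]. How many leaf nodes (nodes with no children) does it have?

A leaf is a node with no children — equivalently, the end of a word that is not a proper prefix of any other stored word.
Those words: "000010", "00001100100", "000011001011", "0000111", "01001100"
Leaf count: 5

5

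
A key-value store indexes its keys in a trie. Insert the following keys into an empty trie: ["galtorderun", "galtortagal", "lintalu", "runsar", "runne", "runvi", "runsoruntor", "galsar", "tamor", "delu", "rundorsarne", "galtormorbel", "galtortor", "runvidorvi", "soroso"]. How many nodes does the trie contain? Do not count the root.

79

Trace insertions, counting only characters that open a new branch:
  "galtorderun" → 11 new (g, a, l, t, o, r, d, e, r, u, n)
  "galtortagal" → prefix "galtor" already present; 5 new (t, a, g, a, l)
  "lintalu" → 7 new (l, i, n, t, a, l, u)
  "runsar" → 6 new (r, u, n, s, a, r)
  "runne" → prefix "run" already present; 2 new (n, e)
  "runvi" → prefix "run" already present; 2 new (v, i)
  "runsoruntor" → prefix "runs" already present; 7 new (o, r, u, n, t, o, r)
  "galsar" → prefix "gal" already present; 3 new (s, a, r)
  "tamor" → 5 new (t, a, m, o, r)
  "delu" → 4 new (d, e, l, u)
  "rundorsarne" → prefix "run" already present; 8 new (d, o, r, s, a, r, n, e)
  "galtormorbel" → prefix "galtor" already present; 6 new (m, o, r, b, e, l)
  "galtortor" → prefix "galtort" already present; 2 new (o, r)
  "runvidorvi" → prefix "runvi" already present; 5 new (d, o, r, v, i)
  "soroso" → 6 new (s, o, r, o, s, o)
Total nodes = 11 + 5 + 7 + 6 + 2 + 2 + 7 + 3 + 5 + 4 + 8 + 6 + 2 + 5 + 6 = 79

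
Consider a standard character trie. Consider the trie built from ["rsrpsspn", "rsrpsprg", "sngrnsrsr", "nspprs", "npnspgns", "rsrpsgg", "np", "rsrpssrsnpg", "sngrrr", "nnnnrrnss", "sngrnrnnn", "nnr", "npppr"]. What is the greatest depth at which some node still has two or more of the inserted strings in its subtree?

The deepest shared node is where two words last agree before diverging.
"rsrpsspn" and "rsrpssrsnpg" agree on "rsrpss" (6 characters) before diverging; nothing deeper is shared.
Longest shared-prefix length: 6

6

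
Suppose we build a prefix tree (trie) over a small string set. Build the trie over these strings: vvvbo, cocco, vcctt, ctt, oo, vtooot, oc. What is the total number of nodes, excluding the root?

Trace insertions, counting only characters that open a new branch:
  "vvvbo" → 5 new (v, v, v, b, o)
  "cocco" → 5 new (c, o, c, c, o)
  "vcctt" → prefix "v" already present; 4 new (c, c, t, t)
  "ctt" → prefix "c" already present; 2 new (t, t)
  "oo" → 2 new (o, o)
  "vtooot" → prefix "v" already present; 5 new (t, o, o, o, t)
  "oc" → prefix "o" already present; 1 new (c)
Total nodes = 5 + 5 + 4 + 2 + 2 + 5 + 1 = 24

24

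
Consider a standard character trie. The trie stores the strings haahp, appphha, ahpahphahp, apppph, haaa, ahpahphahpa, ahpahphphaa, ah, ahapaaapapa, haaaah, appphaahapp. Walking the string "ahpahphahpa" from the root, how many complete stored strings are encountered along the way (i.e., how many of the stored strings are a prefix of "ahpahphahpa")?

3

Walk "ahpahphahpa" from the root; an end-of-word marker is hit whenever a stored word is a prefix of "ahpahphahpa".
Prefixes of the query that are stored words: "ah", "ahpahphahp", "ahpahphahpa"
Count: 3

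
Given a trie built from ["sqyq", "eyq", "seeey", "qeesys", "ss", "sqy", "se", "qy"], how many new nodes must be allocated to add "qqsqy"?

4

The longest prefix of "qqsqy" already in the trie is "q" (length 1).
So 5 − 1 = 4 new nodes.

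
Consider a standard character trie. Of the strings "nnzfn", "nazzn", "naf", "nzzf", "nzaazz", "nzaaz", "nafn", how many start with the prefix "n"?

7

Traverse to the node for "n", then collect every word in that subtree.
Matches: "naf", "nafn", "nazzn", "nnzfn", "nzaaz", "nzaazz", "nzzf"
Count: 7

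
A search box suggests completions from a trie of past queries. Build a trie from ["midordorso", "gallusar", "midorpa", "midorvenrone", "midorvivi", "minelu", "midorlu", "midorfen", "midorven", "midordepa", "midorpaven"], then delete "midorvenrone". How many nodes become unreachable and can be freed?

A node on "midorvenrone"'s path can go only if nothing else ends at it or branches off below it.
The suffix "rone" (4 nodes) is used only by "midorvenrone"; "midorven" is itself a stored word, so pruning stops there.
Nodes removed: 4

4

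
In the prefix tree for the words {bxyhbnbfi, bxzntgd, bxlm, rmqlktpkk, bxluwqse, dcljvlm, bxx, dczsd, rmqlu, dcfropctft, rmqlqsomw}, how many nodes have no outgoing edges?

11

Leaves are exactly the stored words that no other stored word extends.
Those words: "bxlm", "bxluwqse", "bxx", "bxyhbnbfi", "bxzntgd", "dcfropctft", "dcljvlm", "dczsd", "rmqlktpkk", "rmqlqsomw", "rmqlu"
Leaf count: 11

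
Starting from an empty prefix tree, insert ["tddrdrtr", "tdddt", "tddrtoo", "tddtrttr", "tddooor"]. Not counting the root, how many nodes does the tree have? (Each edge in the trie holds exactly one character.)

22

Trace insertions, counting only characters that open a new branch:
  "tddrdrtr" → 8 new (t, d, d, r, d, r, t, r)
  "tdddt" → prefix "tdd" already present; 2 new (d, t)
  "tddrtoo" → prefix "tddr" already present; 3 new (t, o, o)
  "tddtrttr" → prefix "tdd" already present; 5 new (t, r, t, t, r)
  "tddooor" → prefix "tdd" already present; 4 new (o, o, o, r)
Total nodes = 8 + 2 + 3 + 5 + 4 = 22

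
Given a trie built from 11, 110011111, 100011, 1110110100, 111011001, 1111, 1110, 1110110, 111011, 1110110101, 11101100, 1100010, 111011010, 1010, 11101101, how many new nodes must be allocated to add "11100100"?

4

"1110" is already a path in the trie; the remaining "0100" must be added.
So 8 − 4 = 4 new nodes.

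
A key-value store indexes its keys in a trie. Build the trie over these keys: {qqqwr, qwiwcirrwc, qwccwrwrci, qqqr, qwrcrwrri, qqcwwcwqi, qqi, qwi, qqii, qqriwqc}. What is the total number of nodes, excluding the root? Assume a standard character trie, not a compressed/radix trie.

Trace insertions, counting only characters that open a new branch:
  "qqqwr" → 5 new (q, q, q, w, r)
  "qwiwcirrwc" → prefix "q" already present; 9 new (w, i, w, c, i, r, r, w, c)
  "qwccwrwrci" → prefix "qw" already present; 8 new (c, c, w, r, w, r, c, i)
  "qqqr" → prefix "qqq" already present; 1 new (r)
  "qwrcrwrri" → prefix "qw" already present; 7 new (r, c, r, w, r, r, i)
  "qqcwwcwqi" → prefix "qq" already present; 7 new (c, w, w, c, w, q, i)
  "qqi" → prefix "qq" already present; 1 new (i)
  "qwi" → prefix "qwi" already present; 0 new (none)
  "qqii" → prefix "qqi" already present; 1 new (i)
  "qqriwqc" → prefix "qq" already present; 5 new (r, i, w, q, c)
Total nodes = 5 + 9 + 8 + 1 + 7 + 7 + 1 + 0 + 1 + 5 = 44

44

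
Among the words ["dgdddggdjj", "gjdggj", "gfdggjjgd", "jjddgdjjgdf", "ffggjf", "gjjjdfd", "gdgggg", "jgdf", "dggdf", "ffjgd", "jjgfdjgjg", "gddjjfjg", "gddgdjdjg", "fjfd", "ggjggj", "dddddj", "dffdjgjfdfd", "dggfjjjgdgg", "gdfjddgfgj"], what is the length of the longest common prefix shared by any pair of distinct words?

3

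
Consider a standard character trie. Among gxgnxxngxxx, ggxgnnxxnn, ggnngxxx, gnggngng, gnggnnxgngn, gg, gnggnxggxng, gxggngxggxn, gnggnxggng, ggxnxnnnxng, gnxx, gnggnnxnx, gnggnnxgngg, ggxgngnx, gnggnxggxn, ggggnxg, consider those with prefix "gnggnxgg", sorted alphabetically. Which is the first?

Filter for "gnggnxgg…" and sort: "gnggnxggng", "gnggnxggxn", "gnggnxggxng"
The 1st is gnggnxggng.

gnggnxggng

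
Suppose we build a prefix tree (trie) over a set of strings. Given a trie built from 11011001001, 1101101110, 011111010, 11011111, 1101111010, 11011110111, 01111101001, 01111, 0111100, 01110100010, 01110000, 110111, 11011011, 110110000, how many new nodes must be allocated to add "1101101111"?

"110110111" is already a path in the trie; the remaining "1" must be added.
Each of the 1 remaining characters creates one node.

1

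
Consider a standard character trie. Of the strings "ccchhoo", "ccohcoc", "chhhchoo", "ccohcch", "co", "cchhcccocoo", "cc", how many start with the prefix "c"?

Filter for entries beginning with "c":
Words under "c": cc, ccchhoo, cchhcccocoo, ccohcch, ccohcoc, chhhchoo, co
Count: 7

7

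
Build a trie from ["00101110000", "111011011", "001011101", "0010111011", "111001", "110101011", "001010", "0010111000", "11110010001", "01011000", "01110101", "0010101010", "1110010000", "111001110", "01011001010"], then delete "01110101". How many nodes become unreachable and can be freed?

6

After clearing the end-marker at "01110101", prune upward until reaching a node still needed by another word.
The suffix "110101" (6 nodes) is used only by "01110101"; the node for "01" still has the child "0", so pruning stops there.
Nodes removed: 6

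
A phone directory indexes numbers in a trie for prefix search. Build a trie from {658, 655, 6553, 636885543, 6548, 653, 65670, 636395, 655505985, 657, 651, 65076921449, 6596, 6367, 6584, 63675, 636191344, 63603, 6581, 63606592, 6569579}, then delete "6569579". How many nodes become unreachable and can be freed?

4

After clearing the end-marker at "6569579", prune upward until reaching a node still needed by another word.
The suffix "9579" (4 nodes) is used only by "6569579"; the node for "656" still has the child "7", so pruning stops there.
Nodes removed: 4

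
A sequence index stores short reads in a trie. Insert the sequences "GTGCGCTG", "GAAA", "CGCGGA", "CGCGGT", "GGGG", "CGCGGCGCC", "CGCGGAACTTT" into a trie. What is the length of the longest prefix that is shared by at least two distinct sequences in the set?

The deepest shared node is where two words last agree before diverging.
e.g. "CGCGGA" and "CGCGGAACTTT" share the prefix "CGCGGA" of length 6; no pair shares a longer one.
Longest shared-prefix length: 6

6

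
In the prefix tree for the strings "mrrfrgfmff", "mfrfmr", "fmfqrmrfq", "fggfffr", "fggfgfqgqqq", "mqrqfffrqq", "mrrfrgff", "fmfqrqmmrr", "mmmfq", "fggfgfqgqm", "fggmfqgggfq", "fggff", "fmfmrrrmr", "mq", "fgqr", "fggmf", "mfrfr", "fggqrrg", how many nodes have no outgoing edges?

15

Leaves are exactly the stored words that no other stored word extends.
Those words: "fggfffr", "fggfgfqgqm", "fggfgfqgqqq", "fggmfqgggfq", "fggqrrg", "fgqr", "fmfmrrrmr", "fmfqrmrfq", "fmfqrqmmrr", "mfrfmr", "mfrfr", "mmmfq", "mqrqfffrqq", "mrrfrgff", "mrrfrgfmff"
Leaf count: 15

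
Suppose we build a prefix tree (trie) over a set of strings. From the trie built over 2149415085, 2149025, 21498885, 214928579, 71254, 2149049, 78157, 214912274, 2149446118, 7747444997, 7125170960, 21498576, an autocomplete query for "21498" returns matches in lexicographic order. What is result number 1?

21498576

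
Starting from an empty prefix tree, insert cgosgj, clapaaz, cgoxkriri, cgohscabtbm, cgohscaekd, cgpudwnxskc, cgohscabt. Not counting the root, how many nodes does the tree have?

Trace insertions, counting only characters that open a new branch:
  "cgosgj" → 6 new (c, g, o, s, g, j)
  "clapaaz" → prefix "c" already present; 6 new (l, a, p, a, a, z)
  "cgoxkriri" → prefix "cgo" already present; 6 new (x, k, r, i, r, i)
  "cgohscabtbm" → prefix "cgo" already present; 8 new (h, s, c, a, b, t, b, m)
  "cgohscaekd" → prefix "cgohsca" already present; 3 new (e, k, d)
  "cgpudwnxskc" → prefix "cg" already present; 9 new (p, u, d, w, n, x, s, k, c)
  "cgohscabt" → prefix "cgohscabt" already present; 0 new (none)
Total nodes = 6 + 6 + 6 + 8 + 3 + 9 + 0 = 38

38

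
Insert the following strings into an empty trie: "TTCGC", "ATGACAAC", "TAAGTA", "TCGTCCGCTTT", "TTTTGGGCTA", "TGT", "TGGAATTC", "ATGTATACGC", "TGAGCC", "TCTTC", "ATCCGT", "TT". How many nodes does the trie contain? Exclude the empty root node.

62

Trace insertions, counting only characters that open a new branch:
  "TTCGC" → 5 new (T, T, C, G, C)
  "ATGACAAC" → 8 new (A, T, G, A, C, A, A, C)
  "TAAGTA" → prefix "T" already present; 5 new (A, A, G, T, A)
  "TCGTCCGCTTT" → prefix "T" already present; 10 new (C, G, T, C, C, G, C, T, T, T)
  "TTTTGGGCTA" → prefix "TT" already present; 8 new (T, T, G, G, G, C, T, A)
  "TGT" → prefix "T" already present; 2 new (G, T)
  "TGGAATTC" → prefix "TG" already present; 6 new (G, A, A, T, T, C)
  "ATGTATACGC" → prefix "ATG" already present; 7 new (T, A, T, A, C, G, C)
  "TGAGCC" → prefix "TG" already present; 4 new (A, G, C, C)
  "TCTTC" → prefix "TC" already present; 3 new (T, T, C)
  "ATCCGT" → prefix "AT" already present; 4 new (C, C, G, T)
  "TT" → prefix "TT" already present; 0 new (none)
Total nodes = 5 + 8 + 5 + 10 + 8 + 2 + 6 + 7 + 4 + 3 + 4 + 0 = 62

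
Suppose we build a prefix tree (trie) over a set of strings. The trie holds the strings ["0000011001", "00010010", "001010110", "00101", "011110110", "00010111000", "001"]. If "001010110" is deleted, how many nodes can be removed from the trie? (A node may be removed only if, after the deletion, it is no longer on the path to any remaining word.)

4

A node on "001010110"'s path can go only if nothing else ends at it or branches off below it.
The suffix "0110" (4 nodes) is used only by "001010110"; "00101" is itself a stored word, so pruning stops there.
Nodes removed: 4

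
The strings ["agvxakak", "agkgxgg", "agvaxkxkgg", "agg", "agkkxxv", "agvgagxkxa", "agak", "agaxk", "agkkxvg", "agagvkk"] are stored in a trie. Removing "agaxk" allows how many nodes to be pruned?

2

After clearing the end-marker at "agaxk", prune upward until reaching a node still needed by another word.
The suffix "xk" (2 nodes) is used only by "agaxk"; the node for "aga" still has the child "k", so pruning stops there.
Nodes removed: 2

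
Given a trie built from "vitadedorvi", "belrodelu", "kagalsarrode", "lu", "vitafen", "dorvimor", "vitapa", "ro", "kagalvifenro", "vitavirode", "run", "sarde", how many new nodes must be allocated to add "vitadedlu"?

The longest prefix of "vitadedlu" already in the trie is "vitaded" (length 7).
Each of the 2 remaining characters creates one node.

2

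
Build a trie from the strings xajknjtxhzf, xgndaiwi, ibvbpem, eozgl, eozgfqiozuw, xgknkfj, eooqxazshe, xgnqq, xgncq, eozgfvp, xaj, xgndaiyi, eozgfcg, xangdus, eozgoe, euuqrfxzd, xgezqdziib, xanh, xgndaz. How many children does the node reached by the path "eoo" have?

1

Follow the path "eoo" to its node, then look at its outgoing edges.
Distinct next characters after "eoo": q.
That node has 1 child edge.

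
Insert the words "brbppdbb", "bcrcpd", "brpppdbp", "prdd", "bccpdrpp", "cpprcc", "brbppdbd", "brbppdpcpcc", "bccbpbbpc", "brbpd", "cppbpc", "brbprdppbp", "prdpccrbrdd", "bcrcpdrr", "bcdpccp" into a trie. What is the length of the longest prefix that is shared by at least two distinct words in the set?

7

Look for the deepest trie node that still has at least two words in its subtree.
e.g. "brbppdbb" and "brbppdbd" share the prefix "brbppdb" of length 7; no pair shares a longer one.
Longest shared-prefix length: 7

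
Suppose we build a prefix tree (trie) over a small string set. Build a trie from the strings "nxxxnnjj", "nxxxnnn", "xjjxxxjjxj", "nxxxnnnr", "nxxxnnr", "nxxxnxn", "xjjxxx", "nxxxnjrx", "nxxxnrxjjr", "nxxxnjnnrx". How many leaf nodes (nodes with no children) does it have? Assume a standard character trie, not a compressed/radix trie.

Leaves are exactly the stored words that no other stored word extends.
Those words: "nxxxnjnnrx", "nxxxnjrx", "nxxxnnjj", "nxxxnnnr", "nxxxnnr", "nxxxnrxjjr", "nxxxnxn", "xjjxxxjjxj"
Leaf count: 8

8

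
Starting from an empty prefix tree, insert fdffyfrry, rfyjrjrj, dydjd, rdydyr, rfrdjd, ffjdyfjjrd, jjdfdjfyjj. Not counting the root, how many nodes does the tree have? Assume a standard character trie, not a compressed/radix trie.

50

For each word, the new-node count is its length minus the longest prefix already in the trie:
  "fdffyfrry" → 9 new (f, d, f, f, y, f, r, r, y)
  "rfyjrjrj" → 8 new (r, f, y, j, r, j, r, j)
  "dydjd" → 5 new (d, y, d, j, d)
  "rdydyr" → prefix "r" already present; 5 new (d, y, d, y, r)
  "rfrdjd" → prefix "rf" already present; 4 new (r, d, j, d)
  "ffjdyfjjrd" → prefix "f" already present; 9 new (f, j, d, y, f, j, j, r, d)
  "jjdfdjfyjj" → 10 new (j, j, d, f, d, j, f, y, j, j)
Total nodes = 9 + 8 + 5 + 5 + 4 + 9 + 10 = 50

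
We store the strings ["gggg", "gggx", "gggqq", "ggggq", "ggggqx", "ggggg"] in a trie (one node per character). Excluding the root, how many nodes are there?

Trie structure (* marks end of a word):
(root)
└─ g
   └─ g
      └─ g
         ├─ g *
         │  ├─ g *
         │  └─ q *
         │     └─ x *
         ├─ q
         │  └─ q *
         └─ x *
Counting every labelled node above: 10.

10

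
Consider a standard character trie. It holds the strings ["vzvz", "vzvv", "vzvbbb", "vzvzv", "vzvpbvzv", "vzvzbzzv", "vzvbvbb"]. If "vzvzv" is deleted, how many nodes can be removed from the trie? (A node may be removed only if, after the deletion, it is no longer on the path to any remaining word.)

1

Walk "vzvzv" from the leaf back toward the root, removing each node that no remaining word uses.
The suffix "v" (1 node) is used only by "vzvzv"; the node for "vzvz" still has the child "b", so pruning stops there.
Nodes removed: 1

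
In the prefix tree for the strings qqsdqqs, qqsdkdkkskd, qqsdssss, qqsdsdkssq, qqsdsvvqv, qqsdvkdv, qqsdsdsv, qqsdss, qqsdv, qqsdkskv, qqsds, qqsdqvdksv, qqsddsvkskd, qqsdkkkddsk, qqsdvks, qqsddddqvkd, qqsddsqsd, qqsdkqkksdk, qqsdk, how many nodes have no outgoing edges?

Leaves are exactly the stored words that no other stored word extends.
Those words: "qqsddddqvkd", "qqsddsqsd", "qqsddsvkskd", "qqsdkdkkskd", "qqsdkkkddsk", "qqsdkqkksdk", "qqsdkskv", "qqsdqqs", "qqsdqvdksv", "qqsdsdkssq", "qqsdsdsv", "qqsdssss", "qqsdsvvqv", "qqsdvkdv", "qqsdvks"
Leaf count: 15

15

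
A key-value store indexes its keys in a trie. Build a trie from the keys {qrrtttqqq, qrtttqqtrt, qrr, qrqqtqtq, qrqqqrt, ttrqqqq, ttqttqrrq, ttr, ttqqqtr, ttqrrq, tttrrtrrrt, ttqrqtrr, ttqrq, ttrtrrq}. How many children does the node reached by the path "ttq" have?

Follow the path "ttq" to its node, then look at its outgoing edges.
Distinct next characters after "ttq": q, r, t.
That node has 3 child edges.

3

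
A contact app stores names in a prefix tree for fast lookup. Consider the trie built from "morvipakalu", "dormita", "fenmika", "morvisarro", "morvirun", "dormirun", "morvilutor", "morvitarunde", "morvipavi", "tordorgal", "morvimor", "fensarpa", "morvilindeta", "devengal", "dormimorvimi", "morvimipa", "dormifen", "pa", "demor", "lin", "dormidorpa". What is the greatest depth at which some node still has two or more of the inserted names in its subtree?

7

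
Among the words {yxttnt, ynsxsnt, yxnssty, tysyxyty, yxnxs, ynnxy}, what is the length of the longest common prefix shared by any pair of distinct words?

Equivalently: take the maximum, over all pairs, of their longest common prefix length.
e.g. "yxnssty" and "yxnxs" share the prefix "yxn" of length 3; no pair shares a longer one.
Longest shared-prefix length: 3

3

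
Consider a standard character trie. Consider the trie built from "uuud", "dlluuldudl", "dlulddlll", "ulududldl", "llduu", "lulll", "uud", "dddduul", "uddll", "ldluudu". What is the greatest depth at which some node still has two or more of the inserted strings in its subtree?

2

Look for the deepest trie node that still has at least two words in its subtree.
e.g. "dlluuldudl" and "dlulddlll" share the prefix "dl" of length 2; no pair shares a longer one.
Longest shared-prefix length: 2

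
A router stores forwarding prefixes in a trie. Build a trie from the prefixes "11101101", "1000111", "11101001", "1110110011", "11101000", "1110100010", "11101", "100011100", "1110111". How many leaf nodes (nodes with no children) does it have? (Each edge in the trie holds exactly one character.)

6

Leaves are exactly the stored words that no other stored word extends.
Those words: "100011100", "1110100010", "11101001", "1110110011", "11101101", "1110111"
Leaf count: 6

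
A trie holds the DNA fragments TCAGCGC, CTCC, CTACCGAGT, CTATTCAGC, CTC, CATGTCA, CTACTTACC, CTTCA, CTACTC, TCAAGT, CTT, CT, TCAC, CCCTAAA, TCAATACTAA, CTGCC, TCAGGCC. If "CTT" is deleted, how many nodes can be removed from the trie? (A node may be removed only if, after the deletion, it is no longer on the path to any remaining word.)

0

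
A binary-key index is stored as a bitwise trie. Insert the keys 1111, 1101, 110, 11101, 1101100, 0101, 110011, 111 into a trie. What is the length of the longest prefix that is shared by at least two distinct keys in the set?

4

Look for the deepest trie node that still has at least two words in its subtree.
"1101" and "1101100" agree on "1101" (4 characters) before diverging; nothing deeper is shared.
Longest shared-prefix length: 4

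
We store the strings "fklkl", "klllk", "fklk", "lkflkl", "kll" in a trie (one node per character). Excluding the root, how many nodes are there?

16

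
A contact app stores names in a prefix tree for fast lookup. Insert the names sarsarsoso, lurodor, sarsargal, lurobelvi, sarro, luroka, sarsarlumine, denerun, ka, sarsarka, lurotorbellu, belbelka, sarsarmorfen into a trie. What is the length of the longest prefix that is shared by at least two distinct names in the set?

6

Look for the deepest trie node that still has at least two words in its subtree.
e.g. "sarsargal" and "sarsarka" share the prefix "sarsar" of length 6; no pair shares a longer one.
Longest shared-prefix length: 6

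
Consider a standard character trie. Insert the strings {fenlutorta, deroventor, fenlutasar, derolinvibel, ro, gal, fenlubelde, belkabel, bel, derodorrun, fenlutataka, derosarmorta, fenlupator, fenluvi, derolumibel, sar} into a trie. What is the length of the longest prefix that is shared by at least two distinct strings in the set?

7

Equivalently: take the maximum, over all pairs, of their longest common prefix length.
"fenlutasar" and "fenlutataka" agree on "fenluta" (7 characters) before diverging; nothing deeper is shared.
Longest shared-prefix length: 7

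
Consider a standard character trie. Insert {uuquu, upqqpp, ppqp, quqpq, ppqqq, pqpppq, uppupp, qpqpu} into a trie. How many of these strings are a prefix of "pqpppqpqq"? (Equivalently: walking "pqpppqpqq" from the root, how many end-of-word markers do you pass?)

Traverse "pqpppqpqq" character by character; count nodes along the way that are marked as word ends.
Prefixes of the query that are stored words: "pqpppq"
Count: 1

1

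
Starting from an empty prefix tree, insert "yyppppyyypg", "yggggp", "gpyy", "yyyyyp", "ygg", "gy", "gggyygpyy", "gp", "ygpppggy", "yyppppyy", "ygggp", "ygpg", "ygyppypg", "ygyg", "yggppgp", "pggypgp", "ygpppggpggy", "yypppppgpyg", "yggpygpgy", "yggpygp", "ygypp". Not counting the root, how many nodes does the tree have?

Trace insertions, counting only characters that open a new branch:
  "yyppppyyypg" → 11 new (y, y, p, p, p, p, y, y, y, p, g)
  "yggggp" → prefix "y" already present; 5 new (g, g, g, g, p)
  "gpyy" → 4 new (g, p, y, y)
  "yyyyyp" → prefix "yy" already present; 4 new (y, y, y, p)
  "ygg" → prefix "ygg" already present; 0 new (none)
  "gy" → prefix "g" already present; 1 new (y)
  "gggyygpyy" → prefix "g" already present; 8 new (g, g, y, y, g, p, y, y)
  "gp" → prefix "gp" already present; 0 new (none)
  "ygpppggy" → prefix "yg" already present; 6 new (p, p, p, g, g, y)
  "yyppppyy" → prefix "yyppppyy" already present; 0 new (none)
  "ygggp" → prefix "yggg" already present; 1 new (p)
  "ygpg" → prefix "ygp" already present; 1 new (g)
  "ygyppypg" → prefix "yg" already present; 6 new (y, p, p, y, p, g)
  "ygyg" → prefix "ygy" already present; 1 new (g)
  "yggppgp" → prefix "ygg" already present; 4 new (p, p, g, p)
  "pggypgp" → 7 new (p, g, g, y, p, g, p)
  "ygpppggpggy" → prefix "ygpppgg" already present; 4 new (p, g, g, y)
  "yypppppgpyg" → prefix "yypppp" already present; 5 new (p, g, p, y, g)
  "yggpygpgy" → prefix "yggp" already present; 5 new (y, g, p, g, y)
  "yggpygp" → prefix "yggpygp" already present; 0 new (none)
  "ygypp" → prefix "ygypp" already present; 0 new (none)
Total nodes = 11 + 5 + 4 + 4 + 0 + 1 + 8 + 0 + 6 + 0 + 1 + 1 + 6 + 1 + 4 + 7 + 4 + 5 + 5 + 0 + 0 = 73

73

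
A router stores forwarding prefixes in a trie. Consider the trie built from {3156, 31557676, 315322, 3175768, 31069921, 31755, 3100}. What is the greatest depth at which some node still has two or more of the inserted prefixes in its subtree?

4

The deepest shared node is where two words last agree before diverging.
e.g. "31755" and "3175768" share the prefix "3175" of length 4; no pair shares a longer one.
Longest shared-prefix length: 4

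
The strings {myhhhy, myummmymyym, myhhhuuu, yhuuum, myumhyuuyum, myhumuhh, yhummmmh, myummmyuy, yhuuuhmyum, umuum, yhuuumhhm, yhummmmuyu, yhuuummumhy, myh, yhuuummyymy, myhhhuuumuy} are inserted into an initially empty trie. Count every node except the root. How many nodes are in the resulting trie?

71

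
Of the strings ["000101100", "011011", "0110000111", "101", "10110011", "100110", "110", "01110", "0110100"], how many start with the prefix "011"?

Walk to "011"; the words in its subtree are exactly those with that prefix.
Words under "011": 0110000111, 0110100, 011011, 01110
Count: 4

4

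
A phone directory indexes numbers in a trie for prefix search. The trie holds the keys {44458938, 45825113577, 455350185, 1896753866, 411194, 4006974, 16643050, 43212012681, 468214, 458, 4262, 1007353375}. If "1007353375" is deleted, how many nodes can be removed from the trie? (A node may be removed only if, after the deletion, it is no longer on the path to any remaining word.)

Walk "1007353375" from the leaf back toward the root, removing each node that no remaining word uses.
The suffix "007353375" (9 nodes) is used only by "1007353375"; the node for "1" still has the child "8", so pruning stops there.
Nodes removed: 9

9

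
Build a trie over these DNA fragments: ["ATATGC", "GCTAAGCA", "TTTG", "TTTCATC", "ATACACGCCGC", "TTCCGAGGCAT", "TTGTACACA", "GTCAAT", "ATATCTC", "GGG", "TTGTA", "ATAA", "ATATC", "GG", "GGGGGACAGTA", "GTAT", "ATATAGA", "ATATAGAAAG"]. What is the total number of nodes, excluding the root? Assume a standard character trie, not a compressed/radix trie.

73

Trace insertions, counting only characters that open a new branch:
  "ATATGC" → 6 new (A, T, A, T, G, C)
  "GCTAAGCA" → 8 new (G, C, T, A, A, G, C, A)
  "TTTG" → 4 new (T, T, T, G)
  "TTTCATC" → prefix "TTT" already present; 4 new (C, A, T, C)
  "ATACACGCCGC" → prefix "ATA" already present; 8 new (C, A, C, G, C, C, G, C)
  "TTCCGAGGCAT" → prefix "TT" already present; 9 new (C, C, G, A, G, G, C, A, T)
  "TTGTACACA" → prefix "TT" already present; 7 new (G, T, A, C, A, C, A)
  "GTCAAT" → prefix "G" already present; 5 new (T, C, A, A, T)
  "ATATCTC" → prefix "ATAT" already present; 3 new (C, T, C)
  "GGG" → prefix "G" already present; 2 new (G, G)
  "TTGTA" → prefix "TTGTA" already present; 0 new (none)
  "ATAA" → prefix "ATA" already present; 1 new (A)
  "ATATC" → prefix "ATATC" already present; 0 new (none)
  "GG" → prefix "GG" already present; 0 new (none)
  "GGGGGACAGTA" → prefix "GGG" already present; 8 new (G, G, A, C, A, G, T, A)
  "GTAT" → prefix "GT" already present; 2 new (A, T)
  "ATATAGA" → prefix "ATAT" already present; 3 new (A, G, A)
  "ATATAGAAAG" → prefix "ATATAGA" already present; 3 new (A, A, G)
Total nodes = 6 + 8 + 4 + 4 + 8 + 9 + 7 + 5 + 3 + 2 + 0 + 1 + 0 + 0 + 8 + 2 + 3 + 3 = 73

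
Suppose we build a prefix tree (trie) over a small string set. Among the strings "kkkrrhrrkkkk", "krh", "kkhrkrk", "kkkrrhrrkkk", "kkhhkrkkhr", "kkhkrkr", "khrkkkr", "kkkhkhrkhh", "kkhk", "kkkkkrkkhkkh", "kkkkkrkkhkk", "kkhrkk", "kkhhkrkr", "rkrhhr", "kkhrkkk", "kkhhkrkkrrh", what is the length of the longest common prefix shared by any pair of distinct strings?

11

Look for the deepest trie node that still has at least two words in its subtree.
"kkkkkrkkhkk" and "kkkkkrkkhkkh" agree on "kkkkkrkkhkk" (11 characters) before diverging; nothing deeper is shared.
Longest shared-prefix length: 11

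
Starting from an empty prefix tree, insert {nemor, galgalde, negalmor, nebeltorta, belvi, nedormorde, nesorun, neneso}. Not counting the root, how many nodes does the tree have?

For each word, the new-node count is its length minus the longest prefix already in the trie:
  "nemor" → 5 new (n, e, m, o, r)
  "galgalde" → 8 new (g, a, l, g, a, l, d, e)
  "negalmor" → prefix "ne" already present; 6 new (g, a, l, m, o, r)
  "nebeltorta" → prefix "ne" already present; 8 new (b, e, l, t, o, r, t, a)
  "belvi" → 5 new (b, e, l, v, i)
  "nedormorde" → prefix "ne" already present; 8 new (d, o, r, m, o, r, d, e)
  "nesorun" → prefix "ne" already present; 5 new (s, o, r, u, n)
  "neneso" → prefix "ne" already present; 4 new (n, e, s, o)
Total nodes = 5 + 8 + 6 + 8 + 5 + 8 + 5 + 4 = 49

49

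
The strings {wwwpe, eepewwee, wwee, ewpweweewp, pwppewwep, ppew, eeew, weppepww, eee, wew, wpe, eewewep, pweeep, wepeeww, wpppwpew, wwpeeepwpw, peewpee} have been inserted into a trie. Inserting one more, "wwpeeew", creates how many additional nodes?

1

The longest prefix of "wwpeeew" already in the trie is "wwpeee" (length 6).
New nodes needed: |"wwpeeew"| − 6 = 7 − 6 = 1.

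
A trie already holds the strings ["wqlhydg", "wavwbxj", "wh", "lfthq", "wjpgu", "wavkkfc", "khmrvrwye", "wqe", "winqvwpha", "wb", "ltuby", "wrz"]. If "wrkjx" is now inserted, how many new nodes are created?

Walking "wrkjx" from the root, the first 2 characters ("wr") follow existing edges; "k" is the first miss.
So 5 − 2 = 3 new nodes.

3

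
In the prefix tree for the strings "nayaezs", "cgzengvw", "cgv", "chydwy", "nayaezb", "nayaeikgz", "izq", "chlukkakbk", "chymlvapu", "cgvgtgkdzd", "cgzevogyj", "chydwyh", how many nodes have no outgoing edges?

Leaves are exactly the stored words that no other stored word extends.
Those words: "cgvgtgkdzd", "cgzengvw", "cgzevogyj", "chlukkakbk", "chydwyh", "chymlvapu", "izq", "nayaeikgz", "nayaezb", "nayaezs"
Leaf count: 10

10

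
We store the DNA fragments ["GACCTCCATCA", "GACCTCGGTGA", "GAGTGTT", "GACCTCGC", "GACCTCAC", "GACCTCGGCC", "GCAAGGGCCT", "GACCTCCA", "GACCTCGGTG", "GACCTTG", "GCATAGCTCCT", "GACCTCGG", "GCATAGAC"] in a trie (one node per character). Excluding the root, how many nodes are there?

47

Insert word by word; a character creates a node only if that edge doesn't already exist:
  "GACCTCCATCA" → 11 new (G, A, C, C, T, C, C, A, T, C, A)
  "GACCTCGGTGA" → prefix "GACCTC" already present; 5 new (G, G, T, G, A)
  "GAGTGTT" → prefix "GA" already present; 5 new (G, T, G, T, T)
  "GACCTCGC" → prefix "GACCTCG" already present; 1 new (C)
  "GACCTCAC" → prefix "GACCTC" already present; 2 new (A, C)
  "GACCTCGGCC" → prefix "GACCTCGG" already present; 2 new (C, C)
  "GCAAGGGCCT" → prefix "G" already present; 9 new (C, A, A, G, G, G, C, C, T)
  "GACCTCCA" → prefix "GACCTCCA" already present; 0 new (none)
  "GACCTCGGTG" → prefix "GACCTCGGTG" already present; 0 new (none)
  "GACCTTG" → prefix "GACCT" already present; 2 new (T, G)
  "GCATAGCTCCT" → prefix "GCA" already present; 8 new (T, A, G, C, T, C, C, T)
  "GACCTCGG" → prefix "GACCTCGG" already present; 0 new (none)
  "GCATAGAC" → prefix "GCATAG" already present; 2 new (A, C)
Total nodes = 11 + 5 + 5 + 1 + 2 + 2 + 9 + 0 + 0 + 2 + 8 + 0 + 2 = 47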